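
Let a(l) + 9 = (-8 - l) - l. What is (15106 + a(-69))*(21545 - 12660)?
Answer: 135291895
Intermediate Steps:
a(l) = -17 - 2*l (a(l) = -9 + ((-8 - l) - l) = -9 + (-8 - 2*l) = -17 - 2*l)
(15106 + a(-69))*(21545 - 12660) = (15106 + (-17 - 2*(-69)))*(21545 - 12660) = (15106 + (-17 + 138))*8885 = (15106 + 121)*8885 = 15227*8885 = 135291895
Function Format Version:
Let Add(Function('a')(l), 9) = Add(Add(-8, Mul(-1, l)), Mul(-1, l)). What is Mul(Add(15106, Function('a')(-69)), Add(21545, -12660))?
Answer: 135291895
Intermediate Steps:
Function('a')(l) = Add(-17, Mul(-2, l)) (Function('a')(l) = Add(-9, Add(Add(-8, Mul(-1, l)), Mul(-1, l))) = Add(-9, Add(-8, Mul(-2, l))) = Add(-17, Mul(-2, l)))
Mul(Add(15106, Function('a')(-69)), Add(21545, -12660)) = Mul(Add(15106, Add(-17, Mul(-2, -69))), Add(21545, -12660)) = Mul(Add(15106, Add(-17, 138)), 8885) = Mul(Add(15106, 121), 8885) = Mul(15227, 8885) = 135291895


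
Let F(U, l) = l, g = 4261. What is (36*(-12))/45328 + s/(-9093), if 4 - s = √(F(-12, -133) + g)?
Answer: -256843/25760469 + 4*√258/9093 ≈ -0.0029046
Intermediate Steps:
s = 4 - 4*√258 (s = 4 - √(-133 + 4261) = 4 - √4128 = 4 - 4*√258 ≈ -60.250)
(36*(-12))/45328 + s/(-9093) = (36*(-12))/45328 + (4 - 4*√258)/(-9093) = -432*1/45328 + (4 - 4*√258)*(-1/9093) = -27/2833 + (-4/9093 + 4*√258/9093) = -256843/25760469 + 4*√258/9093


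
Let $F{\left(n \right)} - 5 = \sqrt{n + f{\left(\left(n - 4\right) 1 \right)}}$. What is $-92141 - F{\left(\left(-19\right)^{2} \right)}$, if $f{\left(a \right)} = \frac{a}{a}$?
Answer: $-92146 - \sqrt{362} \approx -92165.0$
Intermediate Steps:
$f{\left(a \right)} = 1$
$F{\left(n \right)} = 5 + \sqrt{1 + n}$ ($F{\left(n \right)} = 5 + \sqrt{n + 1} = 5 + \sqrt{1 + n}$)
$-92141 - F{\left(\left(-19\right)^{2} \right)} = -92141 - \left(5 + \sqrt{1 + \left(-19\right)^{2}}\right) = -92141 - \left(5 + \sqrt{1 + 361}\right) = -92141 - \left(5 + \sqrt{362}\right) = -92146 - \sqrt{362}$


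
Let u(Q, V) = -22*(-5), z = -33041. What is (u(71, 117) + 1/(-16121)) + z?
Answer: -530880652/16121 ≈ -32931.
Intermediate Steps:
u(Q, V) = 110
(u(71, 117) + 1/(-16121)) + z = (110 + 1/(-16121)) - 33041 = (110 - 1/16121) - 33041 = 1773309/16121 - 33041 = -530880652/16121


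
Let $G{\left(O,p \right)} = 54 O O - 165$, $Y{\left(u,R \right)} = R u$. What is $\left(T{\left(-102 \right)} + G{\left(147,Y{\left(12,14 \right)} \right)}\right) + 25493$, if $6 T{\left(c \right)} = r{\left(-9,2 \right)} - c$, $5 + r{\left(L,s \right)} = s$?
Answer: $\frac{2384461}{2} \approx 1.1922 \cdot 10^{6}$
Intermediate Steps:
$r{\left(L,s \right)} = -5 + s$
$T{\left(c \right)} = - \frac{1}{2} - \frac{c}{6}$ ($T{\left(c \right)} = \frac{\left(-5 + 2\right) - c}{6} = \frac{-3 - c}{6} = - \frac{1}{2} - \frac{c}{6}$)
$G{\left(O,p \right)} = -165 + 54 O^{2}$ ($G{\left(O,p \right)} = 54 O^{2} - 165 = -165 + 54 O^{2}$)
$\left(T{\left(-102 \right)} + G{\left(147,Y{\left(12,14 \right)} \right)}\right) + 25493 = \left(\left(- \frac{1}{2} - -17\right) - \left(165 - 54 \cdot 147^{2}\right)\right) + 25493 = \left(\left(- \frac{1}{2} + 17\right) + \left(-165 + 54 \cdot 21609\right)\right) + 25493 = \left(\frac{33}{2} + \left(-165 + 1166886\right)\right) + 25493 = \left(\frac{33}{2} + 1166721\right) + 25493 = \frac{2333475}{2} + 25493 = \frac{2384461}{2}$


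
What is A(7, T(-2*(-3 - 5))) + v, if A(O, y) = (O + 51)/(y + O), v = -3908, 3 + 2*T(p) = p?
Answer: -105400/27 ≈ -3903.7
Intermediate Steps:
T(p) = -3/2 + p/2
A(O, y) = (51 + O)/(O + y)
A(7, T(-2*(-3 - 5))) + v = (51 + 7)/(7 + (-3/2 + (-2*(-3 - 5))/2)) - 3908 = 58/(7 + (-3/2 + (-2*(-8))/2)) - 3908 = 58/(7 + (-3/2 + (½)*16)) - 3908 = 58/(7 + (-3/2 + 8)) - 3908 = 58/(7 + 13/2) - 3908 = 58/(27/2) - 3908 = (2/27)*58 - 3908 = 116/27 - 3908 = -105400/27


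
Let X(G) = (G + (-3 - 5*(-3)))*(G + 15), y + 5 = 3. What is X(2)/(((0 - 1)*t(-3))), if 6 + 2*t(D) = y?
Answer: 119/2 ≈ 59.500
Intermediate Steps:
y = -2 (y = -5 + 3 = -2)
t(D) = -4 (t(D) = -3 + (½)*(-2) = -3 - 1 = -4)
X(G) = (12 + G)*(15 + G) (X(G) = (G + (-3 + 15))*(15 + G) = (G + 12)*(15 + G) = (12 + G)*(15 + G))
X(2)/(((0 - 1)*t(-3))) = (180 + 2² + 27*2)/(((0 - 1)*(-4))) = (180 + 4 + 54)/((-1*(-4))) = 238/4 = 238*(¼) = 119/2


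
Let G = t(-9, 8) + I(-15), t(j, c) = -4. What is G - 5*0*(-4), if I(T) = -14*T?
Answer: 206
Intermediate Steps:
G = 206 (G = -4 - 14*(-15) = -4 + 210 = 206)
G - 5*0*(-4) = 206 - 5*0*(-4) = 206 + 0*(-4) = 206 + 0 = 206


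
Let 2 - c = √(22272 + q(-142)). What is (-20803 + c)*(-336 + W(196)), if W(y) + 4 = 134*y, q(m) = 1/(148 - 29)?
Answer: -539245124 - 25924*√315393911/119 ≈ -5.4311e+8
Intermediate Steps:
q(m) = 1/119
W(y) = -4 + 134*y
c = 2 - √315393911/119 (c = 2 - √(22272 + 1/119) = 2 - √(2650369/119) = 2 - √315393911/119 ≈ -147.24)
(-20803 + c)*(-336 + W(196)) = (-20803 + (2 - √315393911/119))*(-336 + (-4 + 134*196)) = (-20801 - √315393911/119)*(-336 + (-4 + 26264)) = (-20801 - √315393911/119)*(-336 + 26260) = (-20801 - √315393911/119)*25924 = -539245124 - 25924*√315393911/119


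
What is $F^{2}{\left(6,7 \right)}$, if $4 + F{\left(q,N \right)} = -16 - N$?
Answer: $729$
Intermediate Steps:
$F{\left(q,N \right)} = -20 - N$ ($F{\left(q,N \right)} = -4 - \left(16 + N\right) = -20 - N$)
$F^{2}{\left(6,7 \right)} = \left(-20 - 7\right)^{2} = \left(-27\right)^{2} = 729$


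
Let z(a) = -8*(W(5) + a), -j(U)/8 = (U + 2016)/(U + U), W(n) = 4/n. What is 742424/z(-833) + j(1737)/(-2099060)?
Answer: 46995276209812/421424602845 ≈ 111.52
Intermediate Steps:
j(U) = -4*(2016 + U)/U (j(U) = -8*(U + 2016)/(U + U) = -8*(2016 + U)/(2*U) = -8*(2016 + U)*1/(2*U) = -4*(2016 + U)/U)
z(a) = -32/5 - 8*a (z(a) = -8*(4/5 + a) = -32/5 - 8*a)
742424/z(-833) + j(1737)/(-2099060) = 742424/(-32/5 - 8*(-833)) + (-4 - 8064/1737)/(-2099060) = 742424/(-32/5 + 6664) + (-4 - 8064*1/1737)*(-1/2099060) = 742424/(33288/5) + (-4 - 896/193)*(-1/2099060) = 742424*(5/33288) - 1668/193*(-1/2099060) = 464015/4161 + 417/101279645 = 46995276209812/421424602845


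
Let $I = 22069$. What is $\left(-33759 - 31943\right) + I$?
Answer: $-43633$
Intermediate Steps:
$\left(-33759 - 31943\right) + I = \left(-33759 - 31943\right) + 22069 = -65702 + 22069 = -43633$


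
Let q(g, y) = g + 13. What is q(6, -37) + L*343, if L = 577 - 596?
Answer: -6498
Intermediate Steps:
q(g, y) = 13 + g
L = -19
q(6, -37) + L*343 = (13 + 6) - 19*343 = 19 - 6517 = -6498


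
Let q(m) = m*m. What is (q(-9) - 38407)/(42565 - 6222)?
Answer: -38326/36343 ≈ -1.0546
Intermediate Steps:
q(m) = m²
(q(-9) - 38407)/(42565 - 6222) = ((-9)² - 38407)/(42565 - 6222) = (81 - 38407)/36343 = -38326*1/36343 = -38326/36343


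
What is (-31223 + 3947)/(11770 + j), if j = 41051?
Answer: -9092/17607 ≈ -0.51639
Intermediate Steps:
(-31223 + 3947)/(11770 + j) = (-31223 + 3947)/(11770 + 41051) = -27276/52821 = -27276*1/52821 = -9092/17607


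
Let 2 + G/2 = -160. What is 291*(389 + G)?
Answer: 18915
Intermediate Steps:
G = -324 (G = -4 + 2*(-160) = -4 - 320 = -324)
291*(389 + G) = 291*(389 - 324) = 291*65 = 18915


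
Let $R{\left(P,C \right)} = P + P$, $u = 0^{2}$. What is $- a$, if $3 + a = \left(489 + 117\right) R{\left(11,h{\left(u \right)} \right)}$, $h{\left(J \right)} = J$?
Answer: $-13329$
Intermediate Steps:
$u = 0$
$R{\left(P,C \right)} = 2 P$
$a = 13329$ ($a = -3 + \left(489 + 117\right) 2 \cdot 11 = -3 + 606 \cdot 22 = -3 + 13332 = 13329$)
$- a = \left(-1\right) 13329 = -13329$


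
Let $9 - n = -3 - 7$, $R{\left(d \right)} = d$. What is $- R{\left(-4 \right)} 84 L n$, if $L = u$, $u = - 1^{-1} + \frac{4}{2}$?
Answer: $6384$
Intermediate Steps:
$u = 1$ ($u = \left(-1\right) 1 + 4 \cdot \frac{1}{2} = -1 + 2 = 1$)
$L = 1$
$n = 19$ ($n = 9 - \left(-3 - 7\right) = 9 - -10 = 9 + 10 = 19$)
$- R{\left(-4 \right)} 84 L n = \left(-1\right) \left(-4\right) 84 \cdot 1 \cdot 19 = 4 \cdot 84 \cdot 19 = 336 \cdot 19 = 6384$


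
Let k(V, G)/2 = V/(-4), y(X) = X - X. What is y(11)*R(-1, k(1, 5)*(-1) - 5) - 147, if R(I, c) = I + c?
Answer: -147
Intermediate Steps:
y(X) = 0
k(V, G) = -V/2 (k(V, G) = 2*(V/(-4)) = 2*(V*(-¼)) = 2*(-V/4) = -V/2)
y(11)*R(-1, k(1, 5)*(-1) - 5) - 147 = 0*(-1 + (-½*1*(-1) - 5)) - 147 = 0*(-1 + (-½*(-1) - 5)) - 147 = 0*(-1 + (½ - 5)) - 147 = 0*(-1 - 9/2) - 147 = 0*(-11/2) - 147 = 0 - 147 = -147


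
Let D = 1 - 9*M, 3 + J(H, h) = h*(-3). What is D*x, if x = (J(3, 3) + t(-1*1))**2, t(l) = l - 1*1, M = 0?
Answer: 196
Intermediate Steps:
J(H, h) = -3 - 3*h (J(H, h) = -3 + h*(-3) = -3 - 3*h)
t(l) = -1 + l (t(l) = l - 1 = -1 + l)
D = 1 (D = 1 - 9*0 = 1 + 0 = 1)
x = 196 (x = ((-3 - 3*3) + (-1 - 1*1))**2 = ((-3 - 9) + (-1 - 1))**2 = (-12 - 2)**2 = (-14)**2 = 196)
D*x = 1*196 = 196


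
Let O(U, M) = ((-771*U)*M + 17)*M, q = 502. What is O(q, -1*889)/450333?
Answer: -305887435595/450333 ≈ -6.7925e+5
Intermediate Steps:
O(U, M) = M*(17 - 771*M*U) (O(U, M) = (-771*M*U + 17)*M = (17 - 771*M*U)*M = M*(17 - 771*M*U))
O(q, -1*889)/450333 = ((-1*889)*(17 - 771*(-1*889)*502))/450333 = -889*(17 - 771*(-889)*502)*(1/450333) = -889*(17 + 344080338)*(1/450333) = -889*344080355*(1/450333) = -305887435595*1/450333 = -305887435595/450333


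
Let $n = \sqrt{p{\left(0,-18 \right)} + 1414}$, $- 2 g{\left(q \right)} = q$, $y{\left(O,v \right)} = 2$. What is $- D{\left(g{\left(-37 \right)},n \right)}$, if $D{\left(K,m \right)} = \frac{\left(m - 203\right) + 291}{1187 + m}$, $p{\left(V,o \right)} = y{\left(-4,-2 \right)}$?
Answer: $- \frac{14720}{201079} - \frac{314 \sqrt{354}}{201079} \approx -0.10259$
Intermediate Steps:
$p{\left(V,o \right)} = 2$
$g{\left(q \right)} = - \frac{q}{2}$
$n = 2 \sqrt{354}$ ($n = \sqrt{2 + 1414} = \sqrt{1416} = 2 \sqrt{354} \approx 37.63$)
$D{\left(K,m \right)} = \frac{88 + m}{1187 + m}$ ($D{\left(K,m \right)} = \frac{\left(-203 + m\right) + 291}{1187 + m} = \frac{88 + m}{1187 + m}$)
$- D{\left(g{\left(-37 \right)},n \right)} = - \frac{88 + 2 \sqrt{354}}{1187 + 2 \sqrt{354}}$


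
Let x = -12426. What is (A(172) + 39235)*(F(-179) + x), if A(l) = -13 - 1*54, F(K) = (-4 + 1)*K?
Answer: -465668352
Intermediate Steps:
F(K) = -3*K
A(l) = -67 (A(l) = -13 - 54 = -67)
(A(172) + 39235)*(F(-179) + x) = (-67 + 39235)*(-3*(-179) - 12426) = 39168*(537 - 12426) = 39168*(-11889) = -465668352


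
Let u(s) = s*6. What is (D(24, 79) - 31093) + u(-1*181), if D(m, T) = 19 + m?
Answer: -32136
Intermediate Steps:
u(s) = 6*s
(D(24, 79) - 31093) + u(-1*181) = ((19 + 24) - 31093) + 6*(-1*181) = (43 - 31093) + 6*(-181) = -31050 - 1086 = -32136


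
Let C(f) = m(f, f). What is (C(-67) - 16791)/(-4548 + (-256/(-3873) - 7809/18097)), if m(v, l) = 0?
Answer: 1176875833671/318793480613 ≈ 3.6917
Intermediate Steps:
C(f) = 0
(C(-67) - 16791)/(-4548 + (-256/(-3873) - 7809/18097)) = (0 - 16791)/(-4548 + (-256/(-3873) - 7809/18097)) = -16791/(-4548 + (-256*(-1/3873) - 7809*1/18097)) = -16791/(-4548 + (256/3873 - 7809/18097)) = -16791/(-4548 - 25611425/70089681) = -16791/(-318793480613/70089681) = -16791*(-70089681/318793480613) = 1176875833671/318793480613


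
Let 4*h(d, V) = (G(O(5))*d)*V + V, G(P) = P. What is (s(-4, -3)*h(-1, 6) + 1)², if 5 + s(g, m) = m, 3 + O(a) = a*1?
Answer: 169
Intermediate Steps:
O(a) = -3 + a (O(a) = -3 + a*1 = -3 + a)
s(g, m) = -5 + m
h(d, V) = V/4 + V*d/2 (h(d, V) = (((-3 + 5)*d)*V + V)/4 = ((2*d)*V + V)/4 = (2*V*d + V)/4 = (V + 2*V*d)/4 = V/4 + V*d/2)
(s(-4, -3)*h(-1, 6) + 1)² = ((-5 - 3)*((¼)*6*(1 + 2*(-1))) + 1)² = (-2*6*(1 - 2) + 1)² = (-2*6*(-1) + 1)² = (-8*(-3/2) + 1)² = (12 + 1)² = 13² = 169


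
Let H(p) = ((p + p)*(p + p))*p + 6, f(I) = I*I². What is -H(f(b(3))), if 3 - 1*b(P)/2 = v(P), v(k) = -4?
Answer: -82644187142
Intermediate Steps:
b(P) = 14 (b(P) = 6 - 2*(-4) = 6 + 8 = 14)
f(I) = I³
H(p) = 6 + 4*p³ (H(p) = ((2*p)*(2*p))*p + 6 = (4*p²)*p + 6 = 4*p³ + 6 = 6 + 4*p³)
-H(f(b(3))) = -(6 + 4*(14³)³) = -(6 + 4*2744³) = -(6 + 4*20661046784) = -(6 + 82644187136) = -1*82644187142 = -82644187142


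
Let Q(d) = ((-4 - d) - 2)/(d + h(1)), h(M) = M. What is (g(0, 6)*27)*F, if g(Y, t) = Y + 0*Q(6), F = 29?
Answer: 0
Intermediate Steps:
Q(d) = (-6 - d)/(1 + d) (Q(d) = ((-4 - d) - 2)/(d + 1) = (-6 - d)/(1 + d))
g(Y, t) = Y (g(Y, t) = Y + 0*((-6 - 1*6)/(1 + 6)) = Y + 0*((-6 - 6)/7) = Y + 0*((⅐)*(-12)) = Y + 0*(-12/7) = Y + 0 = Y)
(g(0, 6)*27)*F = (0*27)*29 = 0*29 = 0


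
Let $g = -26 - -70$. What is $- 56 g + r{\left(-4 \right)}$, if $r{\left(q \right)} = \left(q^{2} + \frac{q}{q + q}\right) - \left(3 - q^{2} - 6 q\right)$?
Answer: $- \frac{4917}{2} \approx -2458.5$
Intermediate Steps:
$g = 44$ ($g = -26 + 70 = 44$)
$r{\left(q \right)} = - \frac{5}{2} + 2 q^{2} + 6 q$ ($r{\left(q \right)} = \left(q^{2} + \frac{q}{2 q}\right) + \left(-3 + q^{2} + 6 q\right) = \left(q^{2} + \frac{1}{2 q} q\right) + \left(-3 + q^{2} + 6 q\right) = \left(q^{2} + \frac{1}{2}\right) + \left(-3 + q^{2} + 6 q\right) = \left(\frac{1}{2} + q^{2}\right) + \left(-3 + q^{2} + 6 q\right) = - \frac{5}{2} + 2 q^{2} + 6 q$)
$- 56 g + r{\left(-4 \right)} = \left(-56\right) 44 + \left(- \frac{5}{2} + 2 \left(-4\right)^{2} + 6 \left(-4\right)\right) = -2464 - - \frac{11}{2} = -2464 + \frac{11}{2} = - \frac{4917}{2}$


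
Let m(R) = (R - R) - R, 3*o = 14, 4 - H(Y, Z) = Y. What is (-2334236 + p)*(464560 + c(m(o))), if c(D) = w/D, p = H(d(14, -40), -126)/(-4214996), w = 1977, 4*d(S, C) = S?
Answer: -127863194397358917717/118019888 ≈ -1.0834e+12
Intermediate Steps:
d(S, C) = S/4
H(Y, Z) = 4 - Y
o = 14/3 (o = (⅓)*14 = 14/3 ≈ 4.6667)
m(R) = -R (m(R) = 0 - R = -R)
p = -1/8429992 (p = (4 - 14/4)/(-4214996) = (4 - 1*7/2)*(-1/4214996) = (4 - 7/2)*(-1/4214996) = (½)*(-1/4214996) = -1/8429992 ≈ -1.1862e-7)
c(D) = 1977/D
(-2334236 + p)*(464560 + c(m(o))) = (-2334236 - 1/8429992)*(464560 + 1977/((-1*14/3))) = -19677590806113*(464560 + 1977/(-14/3))/8429992 = -19677590806113*(464560 + 1977*(-3/14))/8429992 = -19677590806113*(464560 - 5931/14)/8429992 = -19677590806113/8429992*6497909/14 = -127863194397358917717/118019888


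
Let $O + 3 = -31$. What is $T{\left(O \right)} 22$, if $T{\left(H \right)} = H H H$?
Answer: $-864688$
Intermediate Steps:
$O = -34$ ($O = -3 - 31 = -34$)
$T{\left(H \right)} = H^{3}$ ($T{\left(H \right)} = H^{2} H = H^{3}$)
$T{\left(O \right)} 22 = \left(-34\right)^{3} \cdot 22 = \left(-39304\right) 22 = -864688$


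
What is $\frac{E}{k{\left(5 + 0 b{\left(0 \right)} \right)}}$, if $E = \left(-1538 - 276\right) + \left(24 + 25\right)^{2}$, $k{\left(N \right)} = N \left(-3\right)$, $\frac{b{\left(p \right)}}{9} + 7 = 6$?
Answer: $- \frac{587}{15} \approx -39.133$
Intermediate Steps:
$b{\left(p \right)} = -9$ ($b{\left(p \right)} = -63 + 9 \cdot 6 = -63 + 54 = -9$)
$k{\left(N \right)} = - 3 N$
$E = 587$ ($E = -1814 + 49^{2} = -1814 + 2401 = 587$)
$\frac{E}{k{\left(5 + 0 b{\left(0 \right)} \right)}} = \frac{587}{\left(-3\right) \left(5 + 0 \left(-9\right)\right)} = \frac{587}{\left(-3\right) \left(5 + 0\right)} = \frac{587}{\left(-3\right) 5} = \frac{587}{-15} = 587 \left(- \frac{1}{15}\right) = - \frac{587}{15}$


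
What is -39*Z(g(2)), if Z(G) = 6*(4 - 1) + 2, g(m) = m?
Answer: -780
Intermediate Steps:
Z(G) = 20 (Z(G) = 6*3 + 2 = 18 + 2 = 20)
-39*Z(g(2)) = -39*20 = -780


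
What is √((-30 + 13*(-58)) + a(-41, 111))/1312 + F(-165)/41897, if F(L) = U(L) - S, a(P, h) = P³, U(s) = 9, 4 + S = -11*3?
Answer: 46/41897 + 3*I*√7745/1312 ≈ 0.0010979 + 0.20123*I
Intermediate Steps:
S = -37 (S = -4 - 11*3 = -4 - 33 = -37)
F(L) = 46 (F(L) = 9 - 1*(-37) = 9 + 37 = 46)
√((-30 + 13*(-58)) + a(-41, 111))/1312 + F(-165)/41897 = √((-30 + 13*(-58)) + (-41)³)/1312 + 46/41897 = √((-30 - 754) - 68921)*(1/1312) + 46*(1/41897) = √(-784 - 68921)*(1/1312) + 46/41897 = √(-69705)*(1/1312) + 46/41897 = (3*I*√7745)*(1/1312) + 46/41897 = 3*I*√7745/1312 + 46/41897 = 46/41897 + 3*I*√7745/1312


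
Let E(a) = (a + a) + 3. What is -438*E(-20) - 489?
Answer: 15717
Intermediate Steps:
E(a) = 3 + 2*a (E(a) = 2*a + 3 = 3 + 2*a)
-438*E(-20) - 489 = -438*(3 + 2*(-20)) - 489 = -438*(3 - 40) - 489 = -438*(-37) - 489 = 16206 - 489 = 15717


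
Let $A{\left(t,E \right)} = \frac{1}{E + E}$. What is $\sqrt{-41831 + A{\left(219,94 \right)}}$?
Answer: $\frac{3 i \sqrt{41068741}}{94} \approx 204.53 i$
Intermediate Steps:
$A{\left(t,E \right)} = \frac{1}{2 E}$
$\sqrt{-41831 + A{\left(219,94 \right)}} = \sqrt{-41831 + \frac{1}{2 \cdot 94}} = \sqrt{-41831 + \frac{1}{2} \cdot \frac{1}{94}} = \sqrt{-41831 + \frac{1}{188}} = \sqrt{- \frac{7864227}{188}} = \frac{3 i \sqrt{41068741}}{94}$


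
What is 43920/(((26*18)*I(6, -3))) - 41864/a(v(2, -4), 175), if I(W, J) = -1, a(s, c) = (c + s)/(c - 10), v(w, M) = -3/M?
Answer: -360050780/9139 ≈ -39397.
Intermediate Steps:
a(s, c) = (c + s)/(-10 + c)
43920/(((26*18)*I(6, -3))) - 41864/a(v(2, -4), 175) = 43920/(((26*18)*(-1))) - 41864*(-10 + 175)/(175 - 3/(-4)) = 43920/((468*(-1))) - 41864*165/(175 - 3*(-1/4)) = 43920/(-468) - 41864*165/(175 + 3/4) = 43920*(-1/468) - 41864/((1/165)*(703/4)) = -1220/13 - 41864/703/660 = -1220/13 - 41864*660/703 = -1220/13 - 27630240/703 = -360050780/9139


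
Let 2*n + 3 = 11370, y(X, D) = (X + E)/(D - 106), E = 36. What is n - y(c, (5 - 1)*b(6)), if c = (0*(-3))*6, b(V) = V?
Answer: 466083/82 ≈ 5683.9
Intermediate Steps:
c = 0 (c = 0*6 = 0)
y(X, D) = (36 + X)/(-106 + D) (y(X, D) = (X + 36)/(D - 106) = (36 + X)/(-106 + D))
n = 11367/2 (n = -3/2 + (1/2)*11370 = -3/2 + 5685 = 11367/2 ≈ 5683.5)
n - y(c, (5 - 1)*b(6)) = 11367/2 - (36 + 0)/(-106 + (5 - 1)*6) = 11367/2 - 36/(-106 + 4*6) = 11367/2 - 36/(-106 + 24) = 11367/2 - 36/(-82) = 11367/2 - (-1)*36/82 = 11367/2 - 1*(-18/41) = 11367/2 + 18/41 = 466083/82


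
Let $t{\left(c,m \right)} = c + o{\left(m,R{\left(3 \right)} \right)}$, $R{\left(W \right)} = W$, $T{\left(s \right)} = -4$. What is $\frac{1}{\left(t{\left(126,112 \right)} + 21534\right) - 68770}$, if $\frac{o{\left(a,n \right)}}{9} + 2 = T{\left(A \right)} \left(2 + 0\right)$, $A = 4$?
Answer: $- \frac{1}{47200} \approx -2.1186 \cdot 10^{-5}$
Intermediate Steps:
$o{\left(a,n \right)} = -90$ ($o{\left(a,n \right)} = -18 + 9 \left(- 4 \left(2 + 0\right)\right) = -18 + 9 \left(\left(-4\right) 2\right) = -18 + 9 \left(-8\right) = -18 - 72 = -90$)
$t{\left(c,m \right)} = -90 + c$ ($t{\left(c,m \right)} = c - 90 = -90 + c$)
$\frac{1}{\left(t{\left(126,112 \right)} + 21534\right) - 68770} = \frac{1}{\left(\left(-90 + 126\right) + 21534\right) - 68770} = \frac{1}{\left(36 + 21534\right) - 68770} = \frac{1}{21570 - 68770} = \frac{1}{-47200} = - \frac{1}{47200}$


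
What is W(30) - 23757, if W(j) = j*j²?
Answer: 3243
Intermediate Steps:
W(j) = j³
W(30) - 23757 = 30³ - 23757 = 27000 - 23757 = 3243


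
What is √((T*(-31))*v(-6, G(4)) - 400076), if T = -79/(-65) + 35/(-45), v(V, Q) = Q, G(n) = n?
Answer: 2*I*√3803738315/195 ≈ 632.56*I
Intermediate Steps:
T = 256/585 (T = -79*(-1/65) + 35*(-1/45) = 79/65 - 7/9 = 256/585 ≈ 0.43761)
√((T*(-31))*v(-6, G(4)) - 400076) = √(((256/585)*(-31))*4 - 400076) = √(-7936/585*4 - 400076) = √(-31744/585 - 400076) = √(-234076204/585) = 2*I*√3803738315/195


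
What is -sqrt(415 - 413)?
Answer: -sqrt(2) ≈ -1.4142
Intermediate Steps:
-sqrt(415 - 413) = -sqrt(2)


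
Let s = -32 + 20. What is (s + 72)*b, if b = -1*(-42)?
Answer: 2520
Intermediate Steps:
b = 42
s = -12
(s + 72)*b = (-12 + 72)*42 = 60*42 = 2520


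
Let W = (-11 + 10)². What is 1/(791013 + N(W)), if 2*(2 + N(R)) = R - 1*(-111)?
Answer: 1/791067 ≈ 1.2641e-6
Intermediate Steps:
W = 1 (W = (-1)² = 1)
N(R) = 107/2 + R/2 (N(R) = -2 + (R - 1*(-111))/2 = -2 + (R + 111)/2 = -2 + (111 + R)/2 = -2 + (111/2 + R/2) = 107/2 + R/2)
1/(791013 + N(W)) = 1/(791013 + (107/2 + (½)*1)) = 1/(791013 + (107/2 + ½)) = 1/(791013 + 54) = 1/791067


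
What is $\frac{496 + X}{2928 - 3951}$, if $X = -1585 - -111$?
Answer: $\frac{326}{341} \approx 0.95601$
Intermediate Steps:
$X = -1474$ ($X = -1585 + 111 = -1474$)
$\frac{496 + X}{2928 - 3951} = \frac{496 - 1474}{2928 - 3951} = - \frac{978}{-1023} = \left(-978\right) \left(- \frac{1}{1023}\right) = \frac{326}{341}$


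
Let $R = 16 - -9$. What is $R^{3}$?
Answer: $15625$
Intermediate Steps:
$R = 25$ ($R = 16 + 9 = 25$)
$R^{3} = 25^{3} = 15625$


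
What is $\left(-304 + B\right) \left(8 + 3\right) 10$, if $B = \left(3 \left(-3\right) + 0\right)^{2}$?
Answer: $-24530$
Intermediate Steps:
$B = 81$ ($B = \left(-9 + 0\right)^{2} = \left(-9\right)^{2} = 81$)
$\left(-304 + B\right) \left(8 + 3\right) 10 = \left(-304 + 81\right) \left(8 + 3\right) 10 = - 223 \cdot 11 \cdot 10 = \left(-223\right) 110 = -24530$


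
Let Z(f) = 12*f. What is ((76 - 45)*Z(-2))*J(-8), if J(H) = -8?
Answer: 5952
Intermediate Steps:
((76 - 45)*Z(-2))*J(-8) = ((76 - 45)*(12*(-2)))*(-8) = (31*(-24))*(-8) = -744*(-8) = 5952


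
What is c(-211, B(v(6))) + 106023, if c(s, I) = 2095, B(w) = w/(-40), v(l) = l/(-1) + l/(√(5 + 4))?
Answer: 108118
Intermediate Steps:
v(l) = -2*l/3 (v(l) = l*(-1) + l/(√9) = -l + l/3 = -2*l/3)
B(w) = -w/40 (B(w) = w*(-1/40) = -w/40)
c(-211, B(v(6))) + 106023 = 2095 + 106023 = 108118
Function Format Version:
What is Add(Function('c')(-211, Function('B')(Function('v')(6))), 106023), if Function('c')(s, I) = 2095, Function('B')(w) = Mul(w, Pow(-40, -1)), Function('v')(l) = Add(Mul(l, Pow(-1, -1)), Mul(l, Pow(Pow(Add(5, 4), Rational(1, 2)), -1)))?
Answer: 108118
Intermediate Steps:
Function('v')(l) = Mul(Rational(-2, 3), l) (Function('v')(l) = Add(Mul(l, -1), Mul(l, Pow(Pow(9, Rational(1, 2)), -1))) = Add(Mul(-1, l), Mul(l, Pow(3, -1))) = Add(Mul(-1, l), Mul(l, Rational(1, 3))) = Add(Mul(-1, l), Mul(Rational(1, 3), l)) = Mul(Rational(-2, 3), l))
Function('B')(w) = Mul(Rational(-1, 40), w) (Function('B')(w) = Mul(w, Rational(-1, 40)) = Mul(Rational(-1, 40), w))
Add(Function('c')(-211, Function('B')(Function('v')(6))), 106023) = Add(2095, 106023) = 108118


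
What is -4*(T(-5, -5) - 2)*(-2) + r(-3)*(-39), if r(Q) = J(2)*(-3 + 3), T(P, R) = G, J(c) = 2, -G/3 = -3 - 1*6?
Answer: 200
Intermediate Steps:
G = 27 (G = -3*(-3 - 1*6) = -3*(-3 - 6) = -3*(-9) = 27)
T(P, R) = 27
r(Q) = 0 (r(Q) = 2*(-3 + 3) = 2*0 = 0)
-4*(T(-5, -5) - 2)*(-2) + r(-3)*(-39) = -4*(27 - 2)*(-2) + 0*(-39) = -100*(-2) + 0 = -4*(-50) + 0 = 200 + 0 = 200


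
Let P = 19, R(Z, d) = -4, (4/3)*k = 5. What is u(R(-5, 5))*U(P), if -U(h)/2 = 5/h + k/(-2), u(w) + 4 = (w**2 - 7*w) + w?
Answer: 2205/19 ≈ 116.05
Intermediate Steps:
k = 15/4 (k = (3/4)*5 = 15/4 ≈ 3.7500)
u(w) = -4 + w**2 - 6*w (u(w) = -4 + ((w**2 - 7*w) + w) = -4 + (w**2 - 6*w) = -4 + w**2 - 6*w)
U(h) = 15/4 - 10/h (U(h) = -2*(5/h + (15/4)/(-2)) = -2*(5/h + (15/4)*(-1/2)) = -2*(5/h - 15/8) = -2*(-15/8 + 5/h) = 15/4 - 10/h)
u(R(-5, 5))*U(P) = (-4 + (-4)**2 - 6*(-4))*(15/4 - 10/19) = (-4 + 16 + 24)*(15/4 - 10*1/19) = 36*(15/4 - 10/19) = 36*(245/76) = 2205/19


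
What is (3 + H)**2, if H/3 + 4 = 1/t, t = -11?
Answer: 10404/121 ≈ 85.984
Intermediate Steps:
H = -135/11 (H = -12 + 3/(-11) = -12 + 3*(-1/11) = -12 - 3/11 = -135/11 ≈ -12.273)
(3 + H)**2 = (3 - 135/11)**2 = (-102/11)**2 = 10404/121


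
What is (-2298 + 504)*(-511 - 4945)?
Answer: 9788064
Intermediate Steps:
(-2298 + 504)*(-511 - 4945) = -1794*(-5456) = 9788064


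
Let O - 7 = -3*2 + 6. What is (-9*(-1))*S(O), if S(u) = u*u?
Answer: 441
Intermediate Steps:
O = 7 (O = 7 + (-3*2 + 6) = 7 + (-6 + 6) = 7 + 0 = 7)
S(u) = u²
(-9*(-1))*S(O) = -9*(-1)*7² = 9*49 = 441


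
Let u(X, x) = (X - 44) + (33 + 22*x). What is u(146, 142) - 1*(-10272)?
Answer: 13531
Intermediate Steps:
u(X, x) = -11 + X + 22*x (u(X, x) = (-44 + X) + (33 + 22*x) = -11 + X + 22*x)
u(146, 142) - 1*(-10272) = (-11 + 146 + 22*142) - 1*(-10272) = (-11 + 146 + 3124) + 10272 = 3259 + 10272 = 13531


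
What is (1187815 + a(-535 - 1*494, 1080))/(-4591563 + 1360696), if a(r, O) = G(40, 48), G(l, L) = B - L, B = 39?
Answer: -1187806/3230867 ≈ -0.36764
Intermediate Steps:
G(l, L) = 39 - L
a(r, O) = -9 (a(r, O) = 39 - 1*48 = 39 - 48 = -9)
(1187815 + a(-535 - 1*494, 1080))/(-4591563 + 1360696) = (1187815 - 9)/(-4591563 + 1360696) = 1187806/(-3230867) = 1187806*(-1/3230867) = -1187806/3230867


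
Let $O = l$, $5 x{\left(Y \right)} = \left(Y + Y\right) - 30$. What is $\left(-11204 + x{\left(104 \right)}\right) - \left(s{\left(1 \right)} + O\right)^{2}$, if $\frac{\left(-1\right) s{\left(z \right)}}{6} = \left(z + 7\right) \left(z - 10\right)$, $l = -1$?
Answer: $- \frac{984647}{5} \approx -1.9693 \cdot 10^{5}$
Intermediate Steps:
$x{\left(Y \right)} = -6 + \frac{2 Y}{5}$ ($x{\left(Y \right)} = \frac{\left(Y + Y\right) - 30}{5} = \frac{2 Y - 30}{5} = \frac{-30 + 2 Y}{5} = -6 + \frac{2 Y}{5}$)
$O = -1$
$s{\left(z \right)} = - 6 \left(-10 + z\right) \left(7 + z\right)$ ($s{\left(z \right)} = - 6 \left(z + 7\right) \left(z - 10\right) = - 6 \left(7 + z\right) \left(-10 + z\right) = - 6 \left(-10 + z\right) \left(7 + z\right)$)
$\left(-11204 + x{\left(104 \right)}\right) - \left(s{\left(1 \right)} + O\right)^{2} = \left(-11204 + \left(-6 + \frac{2}{5} \cdot 104\right)\right) - \left(\left(420 - 6 \cdot 1^{2} + 18 \cdot 1\right) - 1\right)^{2} = \left(-11204 + \left(-6 + \frac{208}{5}\right)\right) - \left(\left(420 - 6 + 18\right) - 1\right)^{2} = \left(-11204 + \frac{178}{5}\right) - \left(\left(420 - 6 + 18\right) - 1\right)^{2} = - \frac{55842}{5} - \left(432 - 1\right)^{2} = - \frac{55842}{5} - 431^{2} = - \frac{55842}{5} - 185761 = - \frac{984647}{5}$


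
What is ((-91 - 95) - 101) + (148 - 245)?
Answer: -384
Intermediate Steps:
((-91 - 95) - 101) + (148 - 245) = (-186 - 101) - 97 = -287 - 97 = -384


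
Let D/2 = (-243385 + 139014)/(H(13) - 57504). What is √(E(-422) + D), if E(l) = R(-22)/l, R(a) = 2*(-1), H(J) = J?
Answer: √534984408223853/12130601 ≈ 1.9067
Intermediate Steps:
R(a) = -2
D = 208742/57491 (D = 2*((-243385 + 139014)/(13 - 57504)) = 2*(-104371/(-57491)) = 2*(-104371*(-1/57491)) = 2*(104371/57491) = 208742/57491 ≈ 3.6309)
E(l) = -2/l
√(E(-422) + D) = √(-2/(-422) + 208742/57491) = √(-2*(-1/422) + 208742/57491) = √(1/211 + 208742/57491) = √(44102053/12130601) = √534984408223853/12130601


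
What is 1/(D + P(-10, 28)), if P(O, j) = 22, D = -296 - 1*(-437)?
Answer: 1/163 ≈ 0.0061350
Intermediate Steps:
D = 141 (D = -296 + 437 = 141)
1/(D + P(-10, 28)) = 1/(141 + 22) = 1/163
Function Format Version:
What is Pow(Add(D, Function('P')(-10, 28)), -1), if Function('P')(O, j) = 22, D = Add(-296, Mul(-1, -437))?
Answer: Rational(1, 163) ≈ 0.0061350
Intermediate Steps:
D = 141 (D = Add(-296, 437) = 141)
Pow(Add(D, Function('P')(-10, 28)), -1) = Pow(Add(141, 22), -1) = Pow(163, -1) = Rational(1, 163)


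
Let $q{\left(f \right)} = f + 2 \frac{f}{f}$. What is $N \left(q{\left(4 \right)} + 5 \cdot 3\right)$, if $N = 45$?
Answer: $945$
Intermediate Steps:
$q{\left(f \right)} = 2 + f$ ($q{\left(f \right)} = f + 2 \cdot 1 = f + 2 = 2 + f$)
$N \left(q{\left(4 \right)} + 5 \cdot 3\right) = 45 \left(\left(2 + 4\right) + 5 \cdot 3\right) = 45 \left(6 + 15\right) = 45 \cdot 21 = 945$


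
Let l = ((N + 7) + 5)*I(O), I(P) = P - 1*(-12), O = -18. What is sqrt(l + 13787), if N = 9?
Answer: sqrt(13661) ≈ 116.88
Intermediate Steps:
I(P) = 12 + P (I(P) = P + 12 = 12 + P)
l = -126 (l = ((9 + 7) + 5)*(12 - 18) = (16 + 5)*(-6) = 21*(-6) = -126)
sqrt(l + 13787) = sqrt(-126 + 13787) = sqrt(13661)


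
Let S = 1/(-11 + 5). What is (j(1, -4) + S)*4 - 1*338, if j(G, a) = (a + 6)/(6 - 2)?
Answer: -1010/3 ≈ -336.67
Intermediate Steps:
S = -⅙ (S = 1/(-6) = -⅙ ≈ -0.16667)
j(G, a) = 3/2 + a/4 (j(G, a) = (6 + a)/4 = (6 + a)*(¼) = 3/2 + a/4)
(j(1, -4) + S)*4 - 1*338 = ((3/2 + (¼)*(-4)) - ⅙)*4 - 1*338 = ((3/2 - 1) - ⅙)*4 - 338 = (½ - ⅙)*4 - 338 = (⅓)*4 - 338 = 4/3 - 338 = -1010/3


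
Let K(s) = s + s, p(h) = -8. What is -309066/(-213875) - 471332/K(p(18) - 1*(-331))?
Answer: -50303237432/69081625 ≈ -728.17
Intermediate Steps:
K(s) = 2*s
-309066/(-213875) - 471332/K(p(18) - 1*(-331)) = -309066/(-213875) - 471332*1/(2*(-8 - 1*(-331))) = -309066*(-1/213875) - 471332*1/(2*(-8 + 331)) = 309066/213875 - 471332/(2*323) = 309066/213875 - 471332/646 = 309066/213875 - 471332*1/646 = 309066/213875 - 235666/323 = -50303237432/69081625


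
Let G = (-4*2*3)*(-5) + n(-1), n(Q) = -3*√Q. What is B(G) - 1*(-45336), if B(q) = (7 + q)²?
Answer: 61456 - 762*I ≈ 61456.0 - 762.0*I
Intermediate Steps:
G = 120 - 3*I (G = (-4*2*3)*(-5) - 3*I = -8*3*(-5) - 3*I = -24*(-5) - 3*I = 120 - 3*I ≈ 120.0 - 3.0*I)
B(G) - 1*(-45336) = (7 + (120 - 3*I))² - 1*(-45336) = (127 - 3*I)² + 45336 = 45336 + (127 - 3*I)²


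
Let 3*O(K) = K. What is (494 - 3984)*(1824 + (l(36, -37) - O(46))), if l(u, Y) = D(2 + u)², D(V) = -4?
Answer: -19104260/3 ≈ -6.3681e+6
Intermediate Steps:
O(K) = K/3
l(u, Y) = 16 (l(u, Y) = (-4)² = 16)
(494 - 3984)*(1824 + (l(36, -37) - O(46))) = (494 - 3984)*(1824 + (16 - 46/3)) = -3490*(1824 + (16 - 1*46/3)) = -3490*(1824 + (16 - 46/3)) = -3490*(1824 + ⅔) = -3490*5474/3 = -19104260/3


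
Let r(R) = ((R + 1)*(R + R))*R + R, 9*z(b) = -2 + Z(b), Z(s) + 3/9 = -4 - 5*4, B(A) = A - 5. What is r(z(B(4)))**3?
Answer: -352876151695961375/7625597484987 ≈ -46275.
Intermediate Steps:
B(A) = -5 + A
Z(s) = -73/3 (Z(s) = -1/3 + (-4 - 5*4) = -1/3 + (-4 - 20) = -1/3 - 24 = -73/3)
z(b) = -79/27 (z(b) = (-2 - 73/3)/9 = (1/9)*(-79/3) = -79/27)
r(R) = R + 2*R**2*(1 + R) (r(R) = ((1 + R)*(2*R))*R + R = (2*R*(1 + R))*R + R = 2*R**2*(1 + R) + R = R + 2*R**2*(1 + R))
r(z(B(4)))**3 = (-79*(1 + 2*(-79/27) + 2*(-79/27)**2)/27)**3 = (-79*(1 - 158/27 + 2*(6241/729))/27)**3 = (-79*(1 - 158/27 + 12482/729)/27)**3 = (-79/27*8945/729)**3 = (-706655/19683)**3 = -352876151695961375/7625597484987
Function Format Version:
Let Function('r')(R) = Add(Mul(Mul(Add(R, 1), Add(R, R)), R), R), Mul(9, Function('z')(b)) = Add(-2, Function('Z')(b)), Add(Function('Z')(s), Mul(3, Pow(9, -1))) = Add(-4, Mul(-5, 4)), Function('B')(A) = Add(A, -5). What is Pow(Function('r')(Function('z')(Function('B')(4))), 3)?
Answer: Rational(-352876151695961375, 7625597484987) ≈ -46275.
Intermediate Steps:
Function('B')(A) = Add(-5, A)
Function('Z')(s) = Rational(-73, 3) (Function('Z')(s) = Add(Rational(-1, 3), Add(-4, Mul(-5, 4))) = Add(Rational(-1, 3), Add(-4, -20)) = Add(Rational(-1, 3), -24) = Rational(-73, 3))
Function('z')(b) = Rational(-79, 27) (Function('z')(b) = Mul(Rational(1, 9), Add(-2, Rational(-73, 3))) = Mul(Rational(1, 9), Rational(-79, 3)) = Rational(-79, 27))
Function('r')(R) = Add(R, Mul(2, Pow(R, 2), Add(1, R))) (Function('r')(R) = Add(Mul(Mul(Add(1, R), Mul(2, R)), R), R) = Add(Mul(Mul(2, R, Add(1, R)), R), R) = Add(Mul(2, Pow(R, 2), Add(1, R)), R) = Add(R, Mul(2, Pow(R, 2), Add(1, R))))
Pow(Function('r')(Function('z')(Function('B')(4))), 3) = Pow(Mul(Rational(-79, 27), Add(1, Mul(2, Rational(-79, 27)), Mul(2, Pow(Rational(-79, 27), 2)))), 3) = Pow(Mul(Rational(-79, 27), Add(1, Rational(-158, 27), Mul(2, Rational(6241, 729)))), 3) = Pow(Mul(Rational(-79, 27), Add(1, Rational(-158, 27), Rational(12482, 729))), 3) = Pow(Mul(Rational(-79, 27), Rational(8945, 729)), 3) = Pow(Rational(-706655, 19683), 3) = Rational(-352876151695961375, 7625597484987)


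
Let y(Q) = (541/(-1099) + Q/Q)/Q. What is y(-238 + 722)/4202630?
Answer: 279/1117723069540 ≈ 2.4961e-10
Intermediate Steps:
y(Q) = 558/(1099*Q) (y(Q) = (541*(-1/1099) + 1)/Q = (-541/1099 + 1)/Q = 558/(1099*Q))
y(-238 + 722)/4202630 = (558/(1099*(-238 + 722)))/4202630 = ((558/1099)/484)*(1/4202630) = ((558/1099)*(1/484))*(1/4202630) = (279/265958)*(1/4202630) = 279/1117723069540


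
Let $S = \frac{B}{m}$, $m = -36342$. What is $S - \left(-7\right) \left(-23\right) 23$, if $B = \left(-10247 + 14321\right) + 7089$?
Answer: $- \frac{44861863}{12114} \approx -3703.3$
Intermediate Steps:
$B = 11163$ ($B = 4074 + 7089 = 11163$)
$S = - \frac{3721}{12114}$ ($S = \frac{11163}{-36342} = 11163 \left(- \frac{1}{36342}\right) = - \frac{3721}{12114} \approx -0.30717$)
$S - \left(-7\right) \left(-23\right) 23 = - \frac{3721}{12114} - \left(-7\right) \left(-23\right) 23 = - \frac{3721}{12114} - 161 \cdot 23 = - \frac{3721}{12114} - 3703 = - \frac{44861863}{12114}$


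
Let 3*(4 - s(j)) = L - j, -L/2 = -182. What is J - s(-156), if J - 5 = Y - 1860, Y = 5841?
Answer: 12466/3 ≈ 4155.3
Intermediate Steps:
L = 364 (L = -2*(-182) = 364)
s(j) = -352/3 + j/3 (s(j) = 4 - (364 - j)/3 = 4 + (-364/3 + j/3) = -352/3 + j/3)
J = 3986 (J = 5 + (5841 - 1860) = 5 + 3981 = 3986)
J - s(-156) = 3986 - (-352/3 + (⅓)*(-156)) = 3986 - (-352/3 - 52) = 3986 - 1*(-508/3) = 3986 + 508/3 = 12466/3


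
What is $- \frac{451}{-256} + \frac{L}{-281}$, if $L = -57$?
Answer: $\frac{141323}{71936} \approx 1.9646$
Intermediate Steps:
$- \frac{451}{-256} + \frac{L}{-281} = - \frac{451}{-256} - \frac{57}{-281} = \left(-451\right) \left(- \frac{1}{256}\right) - - \frac{57}{281} = \frac{451}{256} + \frac{57}{281} = \frac{141323}{71936}$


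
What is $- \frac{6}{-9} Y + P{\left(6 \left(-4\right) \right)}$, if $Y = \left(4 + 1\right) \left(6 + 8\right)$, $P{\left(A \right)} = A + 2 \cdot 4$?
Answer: $\frac{92}{3} \approx 30.667$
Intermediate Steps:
$P{\left(A \right)} = 8 + A$ ($P{\left(A \right)} = A + 8 = 8 + A$)
$Y = 70$ ($Y = 5 \cdot 14 = 70$)
$- \frac{6}{-9} Y + P{\left(6 \left(-4\right) \right)} = - \frac{6}{-9} \cdot 70 + \left(8 + 6 \left(-4\right)\right) = \left(-6\right) \left(- \frac{1}{9}\right) 70 + \left(8 - 24\right) = \frac{2}{3} \cdot 70 - 16 = \frac{140}{3} - 16 = \frac{92}{3}$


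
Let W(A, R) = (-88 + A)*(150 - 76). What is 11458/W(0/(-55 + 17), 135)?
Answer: -5729/3256 ≈ -1.7595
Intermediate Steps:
W(A, R) = -6512 + 74*A (W(A, R) = (-88 + A)*74 = -6512 + 74*A)
11458/W(0/(-55 + 17), 135) = 11458/(-6512 + 74*(0/(-55 + 17))) = 11458/(-6512 + 74*(0/(-38))) = 11458/(-6512 + 74*(-1/38*0)) = 11458/(-6512 + 74*0) = 11458/(-6512 + 0) = 11458/(-6512) = 11458*(-1/6512) = -5729/3256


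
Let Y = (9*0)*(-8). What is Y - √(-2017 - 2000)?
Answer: -I*√4017 ≈ -63.38*I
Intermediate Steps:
Y = 0 (Y = 0*(-8) = 0)
Y - √(-2017 - 2000) = 0 - √(-2017 - 2000) = 0 - √(-4017) = 0 - I*√4017 = -I*√4017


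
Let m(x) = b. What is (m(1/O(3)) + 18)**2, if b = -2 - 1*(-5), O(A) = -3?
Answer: 441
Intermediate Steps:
b = 3 (b = -2 + 5 = 3)
m(x) = 3
(m(1/O(3)) + 18)**2 = (3 + 18)**2 = 21**2 = 441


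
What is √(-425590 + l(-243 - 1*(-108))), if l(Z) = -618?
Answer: 4*I*√26638 ≈ 652.85*I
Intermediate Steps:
√(-425590 + l(-243 - 1*(-108))) = √(-425590 - 618) = √(-426208) = 4*I*√26638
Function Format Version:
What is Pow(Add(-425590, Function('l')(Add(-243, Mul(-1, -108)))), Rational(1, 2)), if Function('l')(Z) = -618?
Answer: Mul(4, I, Pow(26638, Rational(1, 2))) ≈ Mul(652.85, I)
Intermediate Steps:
Pow(Add(-425590, Function('l')(Add(-243, Mul(-1, -108)))), Rational(1, 2)) = Pow(Add(-425590, -618), Rational(1, 2)) = Pow(-426208, Rational(1, 2)) = Mul(4, I, Pow(26638, Rational(1, 2)))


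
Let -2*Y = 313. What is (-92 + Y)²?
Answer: 247009/4 ≈ 61752.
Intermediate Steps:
Y = -313/2 (Y = -½*313 = -313/2 ≈ -156.50)
(-92 + Y)² = (-92 - 313/2)² = (-497/2)² = 247009/4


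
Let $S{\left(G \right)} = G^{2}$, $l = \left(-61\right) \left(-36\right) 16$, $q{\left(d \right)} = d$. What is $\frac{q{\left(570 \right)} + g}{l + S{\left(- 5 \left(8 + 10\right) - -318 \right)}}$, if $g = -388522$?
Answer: $- \frac{24247}{5445} \approx -4.4531$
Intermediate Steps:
$l = 35136$ ($l = 2196 \cdot 16 = 35136$)
$\frac{q{\left(570 \right)} + g}{l + S{\left(- 5 \left(8 + 10\right) - -318 \right)}} = \frac{570 - 388522}{35136 + \left(- 5 \left(8 + 10\right) - -318\right)^{2}} = - \frac{387952}{35136 + \left(\left(-5\right) 18 + 318\right)^{2}} = - \frac{387952}{35136 + \left(-90 + 318\right)^{2}} = - \frac{387952}{35136 + 228^{2}} = - \frac{387952}{35136 + 51984} = - \frac{387952}{87120} = \left(-387952\right) \frac{1}{87120} = - \frac{24247}{5445}$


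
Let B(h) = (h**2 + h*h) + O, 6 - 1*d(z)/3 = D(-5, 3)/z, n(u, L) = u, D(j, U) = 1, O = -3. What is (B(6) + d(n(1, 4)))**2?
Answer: 7056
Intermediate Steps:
d(z) = 18 - 3/z
B(h) = -3 + 2*h**2 (B(h) = (h**2 + h*h) - 3 = (h**2 + h**2) - 3 = 2*h**2 - 3 = -3 + 2*h**2)
(B(6) + d(n(1, 4)))**2 = ((-3 + 2*6**2) + (18 - 3/1))**2 = ((-3 + 2*36) + (18 - 3*1))**2 = ((-3 + 72) + (18 - 3))**2 = (69 + 15)**2 = 84**2 = 7056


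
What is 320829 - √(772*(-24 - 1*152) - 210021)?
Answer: 320829 - I*√345893 ≈ 3.2083e+5 - 588.13*I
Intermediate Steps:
320829 - √(772*(-24 - 1*152) - 210021) = 320829 - √(772*(-24 - 152) - 210021) = 320829 - √(772*(-176) - 210021) = 320829 - √(-135872 - 210021) = 320829 - √(-345893) = 320829 - I*√345893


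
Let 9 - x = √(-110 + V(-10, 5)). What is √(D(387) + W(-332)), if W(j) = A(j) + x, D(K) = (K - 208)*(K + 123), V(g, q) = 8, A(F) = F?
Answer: √(90967 - I*√102) ≈ 301.61 - 0.017*I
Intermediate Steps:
x = 9 - I*√102 (x = 9 - √(-110 + 8) = 9 - √(-102) = 9 - I*√102 ≈ 9.0 - 10.1*I)
D(K) = (-208 + K)*(123 + K)
W(j) = 9 + j - I*√102 (W(j) = j + (9 - I*√102) = 9 + j - I*√102)
√(D(387) + W(-332)) = √((-25584 + 387² - 85*387) + (9 - 332 - I*√102)) = √((-25584 + 149769 - 32895) + (-323 - I*√102)) = √(91290 + (-323 - I*√102)) = √(90967 - I*√102)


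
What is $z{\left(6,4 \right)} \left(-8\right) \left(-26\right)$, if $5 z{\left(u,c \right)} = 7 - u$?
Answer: $\frac{208}{5} \approx 41.6$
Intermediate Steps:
$z{\left(u,c \right)} = \frac{7}{5} - \frac{u}{5}$ ($z{\left(u,c \right)} = \frac{7 - u}{5} = \frac{7}{5} - \frac{u}{5}$)
$z{\left(6,4 \right)} \left(-8\right) \left(-26\right) = \left(\frac{7}{5} - \frac{6}{5}\right) \left(-8\right) \left(-26\right) = \frac{1}{5} \left(-8\right) \left(-26\right) = \left(- \frac{8}{5}\right) \left(-26\right) = \frac{208}{5}$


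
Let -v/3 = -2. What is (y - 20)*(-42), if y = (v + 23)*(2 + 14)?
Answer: -18648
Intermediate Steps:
v = 6 (v = -3*(-2) = 6)
y = 464 (y = (6 + 23)*(2 + 14) = 29*16 = 464)
(y - 20)*(-42) = (464 - 20)*(-42) = 444*(-42) = -18648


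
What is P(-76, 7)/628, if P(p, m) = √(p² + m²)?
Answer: 5*√233/628 ≈ 0.12153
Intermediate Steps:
P(p, m) = √(m² + p²)
P(-76, 7)/628 = √(7² + (-76)²)/628 = √(49 + 5776)*(1/628) = √5825*(1/628) = (5*√233)*(1/628) = 5*√233/628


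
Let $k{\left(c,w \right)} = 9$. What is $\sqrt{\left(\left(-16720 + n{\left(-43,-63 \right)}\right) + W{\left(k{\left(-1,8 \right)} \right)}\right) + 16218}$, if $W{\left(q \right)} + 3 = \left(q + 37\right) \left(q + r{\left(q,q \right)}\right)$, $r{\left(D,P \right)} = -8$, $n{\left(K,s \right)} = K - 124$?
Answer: $i \sqrt{626} \approx 25.02 i$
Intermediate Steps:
$n{\left(K,s \right)} = -124 + K$
$W{\left(q \right)} = -3 + \left(-8 + q\right) \left(37 + q\right)$ ($W{\left(q \right)} = -3 + \left(q + 37\right) \left(q - 8\right) = -3 + \left(37 + q\right) \left(-8 + q\right) = -3 + \left(-8 + q\right) \left(37 + q\right)$)
$\sqrt{\left(\left(-16720 + n{\left(-43,-63 \right)}\right) + W{\left(k{\left(-1,8 \right)} \right)}\right) + 16218} = \sqrt{\left(\left(-16720 - 167\right) + \left(-299 + 9^{2} + 29 \cdot 9\right)\right) + 16218} = \sqrt{\left(\left(-16720 - 167\right) + \left(-299 + 81 + 261\right)\right) + 16218} = \sqrt{\left(-16887 + 43\right) + 16218} = \sqrt{-16844 + 16218} = \sqrt{-626} = i \sqrt{626}$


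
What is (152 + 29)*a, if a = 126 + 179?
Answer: 55205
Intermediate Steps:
a = 305
(152 + 29)*a = (152 + 29)*305 = 181*305 = 55205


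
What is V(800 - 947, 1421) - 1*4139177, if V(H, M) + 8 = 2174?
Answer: -4137011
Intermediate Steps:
V(H, M) = 2166 (V(H, M) = -8 + 2174 = 2166)
V(800 - 947, 1421) - 1*4139177 = 2166 - 1*4139177 = 2166 - 4139177 = -4137011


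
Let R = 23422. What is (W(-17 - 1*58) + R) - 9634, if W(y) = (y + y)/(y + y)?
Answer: 13789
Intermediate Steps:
W(y) = 1 (W(y) = (2*y)/((2*y)) = (2*y)*(1/(2*y)) = 1)
(W(-17 - 1*58) + R) - 9634 = (1 + 23422) - 9634 = 23423 - 9634 = 13789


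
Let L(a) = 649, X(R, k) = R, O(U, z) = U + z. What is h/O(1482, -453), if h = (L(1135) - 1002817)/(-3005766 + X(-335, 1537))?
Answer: 10776/33261053 ≈ 0.00032398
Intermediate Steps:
h = 32328/96971 (h = (649 - 1002817)/(-3005766 - 335) = -1002168/(-3006101) = -1002168*(-1/3006101) = 32328/96971 ≈ 0.33338)
h/O(1482, -453) = 32328/(96971*(1482 - 453)) = (32328/96971)/1029 = (32328/96971)*(1/1029) = 10776/33261053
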